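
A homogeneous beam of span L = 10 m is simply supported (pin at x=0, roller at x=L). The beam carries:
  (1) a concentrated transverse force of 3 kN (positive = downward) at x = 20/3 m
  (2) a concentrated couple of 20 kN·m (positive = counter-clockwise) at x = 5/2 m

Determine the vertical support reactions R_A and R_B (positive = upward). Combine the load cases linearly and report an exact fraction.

R_A = 3 kN, R_B = 0 kN

Load 1 — point force P=3 kN at a=20/3 m (b=L-a=10/3):
  R_A = Pb/L = 3·(10/3)/10 = 1 kN
  R_B = Pa/L = 3·(20/3)/10 = 2 kN
Load 2 — applied couple M₀=20 kN·m at a=5/2 m (b=L-a=15/2):
  R_A = M₀/L = 20/10 = 2 kN
  R_B = -M₀/L = -20/10 = -2 kN
Superposition: R_A = 3 kN, R_B = 0 kN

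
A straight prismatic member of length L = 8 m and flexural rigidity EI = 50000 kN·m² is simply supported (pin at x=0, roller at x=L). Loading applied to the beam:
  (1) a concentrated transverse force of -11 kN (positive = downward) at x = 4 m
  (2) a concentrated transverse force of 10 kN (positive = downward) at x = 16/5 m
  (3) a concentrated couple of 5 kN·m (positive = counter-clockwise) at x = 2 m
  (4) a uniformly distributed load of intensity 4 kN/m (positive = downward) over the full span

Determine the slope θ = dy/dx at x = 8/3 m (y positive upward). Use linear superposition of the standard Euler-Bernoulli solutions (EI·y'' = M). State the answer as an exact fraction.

θ(8/3) = -265651/405000000 rad

Load 1 — point force P=-11 kN at a=4 m (b=L-a=4):
  θ_1 = -Pb(L²-b²-3x²)/(6LEI)  [x≤a] = -(-11)·4·(8²-4²-3·(8/3)²)/(6·8·50000) = 11/22500 rad
Load 2 — point force P=10 kN at a=16/5 m (b=L-a=24/5):
  θ_2 = -Pb(L²-b²-3x²)/(6LEI)  [x≤a] = -10·(24/5)·(8²-(24/5)²-3·(8/3)²)/(6·8·50000) = -92/234375 rad
Load 3 — applied couple M₀=5 kN·m at a=2 m (b=L-a=6):
  θ_3 = (M₀x²/(2L)-M₀(x-a)+C₁)/EI  [x>a] with C₁=M₀(3b²-L²)/(6L)=55/12 = (5·(8/3)²/(2·8)-5·((8/3)-2)+(55/12))/50000 = 1/14400 rad
Load 4 — uniform load w=4 kN/m over full span:
  θ_4 = -w(L³-6Lx²+4x³)/(24EI) = -4·(8³-6·8·(8/3)²+4·(8/3)³)/(24·50000) = -208/253125 rad
Superposition: θ = Σ θ_i = -265651/405000000 rad ≈ -0.000656 rad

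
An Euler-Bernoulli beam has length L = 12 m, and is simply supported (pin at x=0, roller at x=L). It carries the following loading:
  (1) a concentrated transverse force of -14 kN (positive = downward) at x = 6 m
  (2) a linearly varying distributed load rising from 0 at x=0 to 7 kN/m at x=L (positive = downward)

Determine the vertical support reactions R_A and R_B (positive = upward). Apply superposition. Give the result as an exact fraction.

R_A = 7 kN, R_B = 21 kN

Load 1 — point force P=-14 kN at a=6 m (b=L-a=6):
  R_A = Pb/L = (-14)·6/12 = -7 kN
  R_B = Pa/L = (-14)·6/12 = -7 kN
Load 2 — triangular load w₀=7 kN/m (0→w₀ over full span):
  R_A = w₀L/6 = 7·12/6 = 14 kN
  R_B = w₀L/3 = 7·12/3 = 28 kN
Superposition: R_A = 7 kN, R_B = 21 kN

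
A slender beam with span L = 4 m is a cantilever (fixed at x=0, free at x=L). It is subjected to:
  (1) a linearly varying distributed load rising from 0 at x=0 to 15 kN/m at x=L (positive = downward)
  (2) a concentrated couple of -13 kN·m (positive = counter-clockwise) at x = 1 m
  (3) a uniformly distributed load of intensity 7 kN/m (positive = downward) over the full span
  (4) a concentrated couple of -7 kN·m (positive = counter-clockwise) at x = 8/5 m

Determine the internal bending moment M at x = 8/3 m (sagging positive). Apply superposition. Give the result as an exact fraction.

M(8/3) = -488/27 kN·m

Load 1 — triangular load w₀=15 kN/m (0→w₀ over full span):
  M_1 = w₀Lx/2 - w₀L²/3 - w₀x³/(6L) = 15·4·(8/3)/2 - 15·4²/3 - 15·(8/3)³/(6·4) = -320/27 kN·m
Load 2 — applied couple M₀=-13 kN·m at a=1 m (b=L-a=3):
  M_2 = 0  [x>a] = 0 kN·m
Load 3 — uniform load w=7 kN/m over full span:
  M_3 = -w(L-x)²/2 = -7·(4-(8/3))²/2 = -56/9 kN·m
Load 4 — applied couple M₀=-7 kN·m at a=8/5 m (b=L-a=12/5):
  M_4 = 0  [x>a] = 0 kN·m
Superposition: M = Σ M_i = -488/27 kN·m ≈ -18.074074 kN·m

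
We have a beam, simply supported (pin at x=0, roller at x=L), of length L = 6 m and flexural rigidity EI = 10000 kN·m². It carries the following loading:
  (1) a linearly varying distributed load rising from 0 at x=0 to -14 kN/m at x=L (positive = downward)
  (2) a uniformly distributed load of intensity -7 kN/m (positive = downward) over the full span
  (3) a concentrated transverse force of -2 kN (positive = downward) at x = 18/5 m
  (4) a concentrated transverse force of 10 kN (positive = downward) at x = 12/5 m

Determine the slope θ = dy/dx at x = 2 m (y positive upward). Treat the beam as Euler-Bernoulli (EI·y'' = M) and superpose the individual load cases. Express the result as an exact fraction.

θ(2) = 60841/11250000 rad

Load 1 — triangular load w₀=-14 kN/m (0→w₀ over full span):
  θ_1 = -w₀(7L⁴-30L²x²+15x⁴)/(360LEI) = -(-14)·(7·6⁴-30·6²·2²+15·2⁴)/(360·6·10000) = 91/28125 rad
Load 2 — uniform load w=-7 kN/m over full span:
  θ_2 = -w(L³-6Lx²+4x³)/(24EI) = -(-7)·(6³-6·6·2²+4·2³)/(24·10000) = 91/30000 rad
Load 3 — point force P=-2 kN at a=18/5 m (b=L-a=12/5):
  θ_3 = -Pb(L²-b²-3x²)/(6LEI)  [x≤a] = -(-2)·(12/5)·(6²-(12/5)²-3·2²)/(6·6·10000) = 19/78125 rad
Load 4 — point force P=10 kN at a=12/5 m (b=L-a=18/5):
  θ_4 = -Pb(L²-b²-3x²)/(6LEI)  [x≤a] = -10·(18/5)·(6²-(18/5)²-3·2²)/(6·6·10000) = -69/62500 rad
Superposition: θ = Σ θ_i = 60841/11250000 rad ≈ 0.005408 rad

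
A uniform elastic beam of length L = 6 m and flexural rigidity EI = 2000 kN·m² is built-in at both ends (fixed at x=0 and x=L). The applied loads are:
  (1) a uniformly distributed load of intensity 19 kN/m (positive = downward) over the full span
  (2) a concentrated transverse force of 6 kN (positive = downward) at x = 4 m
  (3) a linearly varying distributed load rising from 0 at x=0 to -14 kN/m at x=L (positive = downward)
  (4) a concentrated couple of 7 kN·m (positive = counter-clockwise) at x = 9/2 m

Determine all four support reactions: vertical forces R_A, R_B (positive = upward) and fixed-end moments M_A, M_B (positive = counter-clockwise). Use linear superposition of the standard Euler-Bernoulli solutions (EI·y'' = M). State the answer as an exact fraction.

Load 1 — uniform load w=19 kN/m over full span:
  R_A = wL/2 = 19·6/2 = 57 kN
  M_A = wL²/12 = 19·6²/12 = 57 kN·m
  R_B = wL/2 = 19·6/2 = 57 kN
  M_B = -wL²/12 = -19·6²/12 = -57 kN·m
Load 2 — point force P=6 kN at a=4 m (b=L-a=2):
  R_A = Pb²(3a+b)/L³ = 6·2²·(3·4+2)/6³ = 14/9 kN
  M_A = Pab²/L² = 6·4·2²/6² = 8/3 kN·m
  R_B = Pa²(a+3b)/L³ = 6·4²·(4+3·2)/6³ = 40/9 kN
  M_B = -Pa²b/L² = -6·4²·2/6² = -16/3 kN·m
Load 3 — triangular load w₀=-14 kN/m (0→w₀ over full span):
  R_A = 3w₀L/20 = 3·(-14)·6/20 = -63/5 kN
  M_A = w₀L²/30 = (-14)·6²/30 = -84/5 kN·m
  R_B = 7w₀L/20 = 7·(-14)·6/20 = -147/5 kN
  M_B = -w₀L²/20 = -(-14)·6²/20 = 126/5 kN·m
Load 4 — applied couple M₀=7 kN·m at a=9/2 m (b=L-a=3/2):
  R_A = 6M₀ab/L³ = 6·7·(9/2)·(3/2)/6³ = 21/16 kN
  M_A = M₀b(2a-b)/L² = 7·(3/2)·(2·(9/2)-(3/2))/6² = 35/16 kN·m
  R_B = -6M₀ab/L³ = -6·7·(9/2)·(3/2)/6³ = -21/16 kN
  M_B = M₀a(2b-a)/L² = 7·(9/2)·(2·(3/2)-(9/2))/6² = -21/16 kN·m
Superposition: R_A = 34033/720 kN, M_A = 10813/240 kN·m, R_B = 22127/720 kN, M_B = -9227/240 kN·m

R_A = 34033/720 kN, M_A = 10813/240 kN·m, R_B = 22127/720 kN, M_B = -9227/240 kN·m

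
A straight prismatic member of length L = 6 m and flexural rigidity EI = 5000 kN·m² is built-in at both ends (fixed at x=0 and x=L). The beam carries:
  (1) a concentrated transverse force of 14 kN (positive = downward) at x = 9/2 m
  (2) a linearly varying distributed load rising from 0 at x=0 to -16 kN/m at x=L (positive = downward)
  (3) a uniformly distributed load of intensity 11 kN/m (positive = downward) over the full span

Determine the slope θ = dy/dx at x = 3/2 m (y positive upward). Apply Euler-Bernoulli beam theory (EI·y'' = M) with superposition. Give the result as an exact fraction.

Load 1 — point force P=14 kN at a=9/2 m (b=L-a=3/2):
  θ_1 = -Pb²x(2aL-(3a+b)x)/(2L³EI)  [x≤a] = -14·(3/2)²·(3/2)·(2·(9/2)·6-(3·(9/2)+(3/2))·(3/2))/(2·6³·5000) = -441/640000 rad
Load 2 — triangular load w₀=-16 kN/m (0→w₀ over full span):
  θ_2 = -w₀(2x(L-x)(L-2x)(x+2L)+x²(L-x)²)/(120LEI) = -(-16)·(2·(3/2)·(6-(3/2))·(6-2·(3/2))·((3/2)+2·6)+(3/2)²·(6-(3/2))²)/(120·6·5000) = 1053/400000 rad
Load 3 — uniform load w=11 kN/m over full span:
  θ_3 = -wx(L-x)(L-2x)/(12EI) = -11·(3/2)·(6-(3/2))·(6-2·(3/2))/(12·5000) = -297/80000 rad
Superposition: θ = Σ θ_i = -5661/3200000 rad ≈ -0.001769 rad

θ(3/2) = -5661/3200000 rad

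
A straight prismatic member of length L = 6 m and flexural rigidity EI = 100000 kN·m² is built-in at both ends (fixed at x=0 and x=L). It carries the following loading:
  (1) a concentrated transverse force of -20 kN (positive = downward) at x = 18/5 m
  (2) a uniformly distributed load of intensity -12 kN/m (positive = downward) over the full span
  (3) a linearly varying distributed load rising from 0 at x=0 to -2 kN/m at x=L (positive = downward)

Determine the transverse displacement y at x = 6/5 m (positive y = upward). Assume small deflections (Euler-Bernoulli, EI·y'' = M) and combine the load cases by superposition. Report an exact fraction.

y(6/5) = 11754/48828125 m

Load 1 — point force P=-20 kN at a=18/5 m (b=L-a=12/5):
  y_1 = -Pb²x²(3aL-(3a+b)x)/(6L³EI)  [x≤a] = -(-20)·(12/5)²·(6/5)²·(3·(18/5)·6-(3·(18/5)+(12/5))·(6/5))/(6·6³·100000) = 612/9765625 m
Load 2 — uniform load w=-12 kN/m over full span:
  y_2 = -wx²(L-x)²/(24EI) = -(-12)·(6/5)²·(6-(6/5))²/(24·100000) = 324/1953125 m
Load 3 — triangular load w₀=-2 kN/m (0→w₀ over full span):
  y_3 = -w₀x²(L-x)²(x+2L)/(120LEI) = -(-2)·(6/5)²·(6-(6/5))²·((6/5)+2·6)/(120·6·100000) = 594/48828125 m
Superposition: y = Σ y_i = 11754/48828125 m ≈ 0.000241 m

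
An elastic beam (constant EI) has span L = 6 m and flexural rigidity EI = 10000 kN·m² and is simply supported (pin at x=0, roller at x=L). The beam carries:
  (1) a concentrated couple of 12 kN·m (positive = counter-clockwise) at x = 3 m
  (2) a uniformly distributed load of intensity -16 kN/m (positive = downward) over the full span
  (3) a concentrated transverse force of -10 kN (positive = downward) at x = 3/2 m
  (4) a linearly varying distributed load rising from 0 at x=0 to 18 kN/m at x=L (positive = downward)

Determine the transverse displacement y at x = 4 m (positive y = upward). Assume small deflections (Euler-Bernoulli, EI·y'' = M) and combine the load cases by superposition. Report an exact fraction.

y(4) = 3043/240000 m

Load 1 — applied couple M₀=12 kN·m at a=3 m (b=L-a=3):
  y_1 = (M₀x³/(6L)-M₀(x-a)²/2+C₁x)/EI  [x>a] with C₁=M₀(3b²-L²)/(6L)=-3 = (12·4³/(6·6)-12·(4-3)²/2+(-3)·4)/10000 = 1/3000 m
Load 2 — uniform load w=-16 kN/m over full span:
  y_2 = -wx(L³-2Lx²+x³)/(24EI) = -(-16)·4·(6³-2·6·4²+4³)/(24·10000) = 44/1875 m
Load 3 — point force P=-10 kN at a=3/2 m (b=L-a=9/2):
  y_3 = -Pa(L-x)(2Lx-a²-x²)/(6LEI)  [x>a] = -(-10)·(3/2)·(6-4)·(2·6·4-(3/2)²-4²)/(6·6·10000) = 119/48000 m
Load 4 — triangular load w₀=18 kN/m (0→w₀ over full span):
  y_4 = -w₀x(7L⁴-10L²x²+3x⁴)/(360LEI) = -18·4·(7·6⁴-10·6²·4²+3·4⁴)/(360·6·10000) = -17/1250 m
Superposition: y = Σ y_i = 3043/240000 m ≈ 0.012679 m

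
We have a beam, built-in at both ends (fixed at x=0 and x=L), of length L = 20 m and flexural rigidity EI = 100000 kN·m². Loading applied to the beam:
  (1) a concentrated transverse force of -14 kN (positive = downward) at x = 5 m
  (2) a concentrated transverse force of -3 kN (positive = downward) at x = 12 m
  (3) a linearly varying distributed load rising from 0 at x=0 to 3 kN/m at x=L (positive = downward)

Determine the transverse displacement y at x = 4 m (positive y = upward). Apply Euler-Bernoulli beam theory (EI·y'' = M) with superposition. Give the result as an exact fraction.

y(4) = -183/12500000 m

Load 1 — point force P=-14 kN at a=5 m (b=L-a=15):
  y_1 = -Pb²x²(3aL-(3a+b)x)/(6L³EI)  [x≤a] = -(-14)·15²·4²·(3·5·20-(3·5+15)·4)/(6·20³·100000) = 189/100000 m
Load 2 — point force P=-3 kN at a=12 m (b=L-a=8):
  y_2 = -Pb²x²(3aL-(3a+b)x)/(6L³EI)  [x≤a] = -(-3)·8²·4²·(3·12·20-(3·12+8)·4)/(6·20³·100000) = 136/390625 m
Load 3 — triangular load w₀=3 kN/m (0→w₀ over full span):
  y_3 = -w₀x²(L-x)²(x+2L)/(120LEI) = -3·4²·(20-4)²·(4+2·20)/(120·20·100000) = -176/78125 m
Superposition: y = Σ y_i = -183/12500000 m ≈ -0.000015 m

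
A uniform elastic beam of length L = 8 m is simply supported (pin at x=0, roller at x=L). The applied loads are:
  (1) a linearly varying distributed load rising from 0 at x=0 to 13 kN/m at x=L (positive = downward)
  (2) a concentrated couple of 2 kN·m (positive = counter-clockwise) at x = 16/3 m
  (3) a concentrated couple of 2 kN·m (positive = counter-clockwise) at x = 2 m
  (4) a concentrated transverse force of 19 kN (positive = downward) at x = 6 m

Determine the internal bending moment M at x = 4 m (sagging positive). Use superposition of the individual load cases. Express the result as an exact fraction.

M(4) = 71 kN·m

Load 1 — triangular load w₀=13 kN/m (0→w₀ over full span):
  M_1 = w₀Lx/6 - w₀x³/(6L) = 13·8·4/6 - 13·4³/(6·8) = 52 kN·m
Load 2 — applied couple M₀=2 kN·m at a=16/3 m (b=L-a=8/3):
  M_2 = M₀x/L  [x≤a] = 2·4/8 = 1 kN·m
Load 3 — applied couple M₀=2 kN·m at a=2 m (b=L-a=6):
  M_3 = M₀x/L - M₀  [x>a] = 2·4/8 - 2 = -1 kN·m
Load 4 — point force P=19 kN at a=6 m (b=L-a=2):
  M_4 = Pbx/L  [x≤a] = 19·2·4/8 = 19 kN·m
Superposition: M = Σ M_i = 71 kN·m ≈ 71.000000 kN·m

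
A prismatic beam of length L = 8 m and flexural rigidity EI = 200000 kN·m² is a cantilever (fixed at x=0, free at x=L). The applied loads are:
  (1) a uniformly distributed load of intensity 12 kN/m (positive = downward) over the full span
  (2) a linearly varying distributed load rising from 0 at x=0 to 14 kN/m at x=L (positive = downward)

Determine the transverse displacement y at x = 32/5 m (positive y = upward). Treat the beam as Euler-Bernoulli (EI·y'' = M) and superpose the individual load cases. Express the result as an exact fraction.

Load 1 — uniform load w=12 kN/m over full span:
  y_1 = -wx²(x²-4Lx+6L²)/(24EI) = -12·(32/5)²·((32/5)²-4·8·(32/5)+6·8²)/(24·200000) = -44032/1953125 m
Load 2 — triangular load w₀=14 kN/m (0→w₀ over full span):
  y_2 = (w₀Lx³/12-w₀L²x²/6-w₀x⁵/(120L))/EI = (14·8·(32/5)³/12-14·8²·(32/5)²/6-14·(32/5)⁵/(120·8))/200000 = -2802688/146484375 m
Superposition: y = Σ y_i = -6105088/146484375 m ≈ -0.041677 m

y(32/5) = -6105088/146484375 m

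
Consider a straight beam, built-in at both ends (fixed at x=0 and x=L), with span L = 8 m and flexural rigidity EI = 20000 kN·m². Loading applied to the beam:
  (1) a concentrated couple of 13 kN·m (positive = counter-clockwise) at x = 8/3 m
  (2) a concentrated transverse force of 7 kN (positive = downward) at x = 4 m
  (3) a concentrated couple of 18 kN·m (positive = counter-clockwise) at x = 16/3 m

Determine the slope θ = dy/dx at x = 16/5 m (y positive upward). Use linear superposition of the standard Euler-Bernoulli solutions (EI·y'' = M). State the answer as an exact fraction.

θ(16/5) = -13/62500 rad

Load 1 — applied couple M₀=13 kN·m at a=8/3 m (b=L-a=16/3):
  θ_1 = (R_Ax²/2 - M_Ax - M₀(x-a))/EI  [x>a] with R_A=13/6, M_A=0 = ((13/6)·(16/5)²/2 - 0·(16/5) - 13·((16/5)-(8/3)))/20000 = 13/62500 rad
Load 2 — point force P=7 kN at a=4 m (b=L-a=4):
  θ_2 = -Pb²x(2aL-(3a+b)x)/(2L³EI)  [x≤a] = -7·4²·(16/5)·(2·4·8-(3·4+4)·(16/5))/(2·8³·20000) = -7/31250 rad
Load 3 — applied couple M₀=18 kN·m at a=16/3 m (b=L-a=8/3):
  θ_3 = (R_Ax²/2 - M_Ax)/EI  [x≤a] with R_A=3, M_A=6 = (3·(16/5)²/2 - 6·(16/5))/20000 = -3/15625 rad
Superposition: θ = Σ θ_i = -13/62500 rad ≈ -0.000208 rad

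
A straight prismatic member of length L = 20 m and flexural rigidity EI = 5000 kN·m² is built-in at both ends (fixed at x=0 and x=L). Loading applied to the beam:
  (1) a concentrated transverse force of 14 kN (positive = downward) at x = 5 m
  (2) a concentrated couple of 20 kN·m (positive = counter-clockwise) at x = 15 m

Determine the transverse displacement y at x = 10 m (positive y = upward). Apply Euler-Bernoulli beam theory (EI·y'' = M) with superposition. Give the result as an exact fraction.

y(10) = -1/12 m

Load 1 — point force P=14 kN at a=5 m (b=L-a=15):
  y_1 = -Pa²(L-x)²(3bL-(3b+a)(L-x))/(6L³EI)  [x>a] = -14·5²·(20-10)²·(3·15·20-(3·15+5)·(20-10))/(6·20³·5000) = -7/120 m
Load 2 — applied couple M₀=20 kN·m at a=15 m (b=L-a=5):
  y_2 = (R_Ax³/6 - M_Ax²/2)/EI  [x≤a] with R_A=9/8, M_A=25/4 = ((9/8)·10³/6 - (25/4)·10²/2)/5000 = -1/40 m
Superposition: y = Σ y_i = -1/12 m ≈ -0.083333 m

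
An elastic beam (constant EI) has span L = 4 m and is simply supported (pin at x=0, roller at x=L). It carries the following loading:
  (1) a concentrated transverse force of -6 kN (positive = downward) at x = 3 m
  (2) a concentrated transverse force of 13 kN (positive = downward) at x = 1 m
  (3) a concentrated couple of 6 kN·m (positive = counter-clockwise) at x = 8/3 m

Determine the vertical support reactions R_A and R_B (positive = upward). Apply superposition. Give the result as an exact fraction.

Load 1 — point force P=-6 kN at a=3 m (b=L-a=1):
  R_A = Pb/L = (-6)·1/4 = -3/2 kN
  R_B = Pa/L = (-6)·3/4 = -9/2 kN
Load 2 — point force P=13 kN at a=1 m (b=L-a=3):
  R_A = Pb/L = 13·3/4 = 39/4 kN
  R_B = Pa/L = 13·1/4 = 13/4 kN
Load 3 — applied couple M₀=6 kN·m at a=8/3 m (b=L-a=4/3):
  R_A = M₀/L = 6/4 = 3/2 kN
  R_B = -M₀/L = -6/4 = -3/2 kN
Superposition: R_A = 39/4 kN, R_B = -11/4 kN

R_A = 39/4 kN, R_B = -11/4 kN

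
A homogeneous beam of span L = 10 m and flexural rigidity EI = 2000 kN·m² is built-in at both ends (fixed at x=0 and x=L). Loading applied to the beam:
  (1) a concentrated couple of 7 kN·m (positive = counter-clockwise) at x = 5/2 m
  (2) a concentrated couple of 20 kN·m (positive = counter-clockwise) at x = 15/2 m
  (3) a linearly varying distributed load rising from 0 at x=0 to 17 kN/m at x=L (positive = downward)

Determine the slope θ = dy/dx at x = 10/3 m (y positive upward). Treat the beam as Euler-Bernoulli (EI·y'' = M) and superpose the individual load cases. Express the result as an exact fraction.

θ(10/3) = -11933/388800 rad

Load 1 — applied couple M₀=7 kN·m at a=5/2 m (b=L-a=15/2):
  θ_1 = (R_Ax²/2 - M_Ax - M₀(x-a))/EI  [x>a] with R_A=63/80, M_A=-21/16 = ((63/80)·(10/3)²/2 - (-21/16)·(10/3) - 7·((10/3)-(5/2)))/2000 = 7/4800 rad
Load 2 — applied couple M₀=20 kN·m at a=15/2 m (b=L-a=5/2):
  θ_2 = (R_Ax²/2 - M_Ax)/EI  [x≤a] with R_A=9/4, M_A=25/4 = ((9/4)·(10/3)²/2 - (25/4)·(10/3))/2000 = -1/240 rad
Load 3 — triangular load w₀=17 kN/m (0→w₀ over full span):
  θ_3 = -w₀(2x(L-x)(L-2x)(x+2L)+x²(L-x)²)/(120LEI) = -17·(2·(10/3)·(10-(10/3))·(10-2·(10/3))·((10/3)+2·10)+(10/3)²·(10-(10/3))²)/(120·10·2000) = -34/1215 rad
Superposition: θ = Σ θ_i = -11933/388800 rad ≈ -0.030692 rad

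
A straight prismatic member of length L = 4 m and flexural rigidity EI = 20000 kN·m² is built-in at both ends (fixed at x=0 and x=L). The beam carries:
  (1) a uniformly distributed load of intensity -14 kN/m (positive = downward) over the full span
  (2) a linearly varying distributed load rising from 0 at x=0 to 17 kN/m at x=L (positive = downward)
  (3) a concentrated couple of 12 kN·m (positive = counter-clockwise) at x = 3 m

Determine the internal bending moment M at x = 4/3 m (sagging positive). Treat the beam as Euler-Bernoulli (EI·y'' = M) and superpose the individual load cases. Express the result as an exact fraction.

Load 1 — uniform load w=-14 kN/m over full span:
  M_1 = wLx/2 - wL²/12 - wx²/2 = (-14)·4·(4/3)/2 - (-14)·4²/12 - (-14)·(4/3)²/2 = -56/9 kN·m
Load 2 — triangular load w₀=17 kN/m (0→w₀ over full span):
  M_2 = 3w₀Lx/20 - w₀L²/30 - w₀x³/(6L) = 3·17·4·(4/3)/20 - 17·4²/30 - 17·(4/3)³/(6·4) = 1156/405 kN·m
Load 3 — applied couple M₀=12 kN·m at a=3 m (b=L-a=1):
  M_3 = R_Ax - M_A  [x≤a] with R_A=27/8, M_A=15/4 = (27/8)·(4/3) - (15/4) = 3/4 kN·m
Superposition: M = Σ M_i = -4241/1620 kN·m ≈ -2.617901 kN·m

M(4/3) = -4241/1620 kN·m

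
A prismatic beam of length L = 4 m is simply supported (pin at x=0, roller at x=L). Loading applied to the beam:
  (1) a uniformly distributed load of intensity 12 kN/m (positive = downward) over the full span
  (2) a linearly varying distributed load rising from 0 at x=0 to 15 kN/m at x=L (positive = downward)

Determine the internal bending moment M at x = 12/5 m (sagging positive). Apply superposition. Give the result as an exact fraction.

Load 1 — uniform load w=12 kN/m over full span:
  M_1 = wx(L-x)/2 = 12·(12/5)·(4-(12/5))/2 = 576/25 kN·m
Load 2 — triangular load w₀=15 kN/m (0→w₀ over full span):
  M_2 = w₀Lx/6 - w₀x³/(6L) = 15·4·(12/5)/6 - 15·(12/5)³/(6·4) = 384/25 kN·m
Superposition: M = Σ M_i = 192/5 kN·m ≈ 38.400000 kN·m

M(12/5) = 192/5 kN·m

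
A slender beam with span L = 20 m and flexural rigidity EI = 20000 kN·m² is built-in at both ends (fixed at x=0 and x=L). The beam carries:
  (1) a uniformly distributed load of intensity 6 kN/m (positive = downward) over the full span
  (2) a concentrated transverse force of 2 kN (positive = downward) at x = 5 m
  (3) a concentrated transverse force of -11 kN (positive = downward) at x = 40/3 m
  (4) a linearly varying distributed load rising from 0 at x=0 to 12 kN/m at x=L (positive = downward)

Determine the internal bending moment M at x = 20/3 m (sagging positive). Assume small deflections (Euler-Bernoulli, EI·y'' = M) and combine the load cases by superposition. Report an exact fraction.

M(20/3) = 75565/648 kN·m

Load 1 — uniform load w=6 kN/m over full span:
  M_1 = wLx/2 - wL²/12 - wx²/2 = 6·20·(20/3)/2 - 6·20²/12 - 6·(20/3)²/2 = 200/3 kN·m
Load 2 — point force P=2 kN at a=5 m (b=L-a=15):
  M_2 = Pa²(a+3b)(L-x)/L³ - Pa²b/L²  [x>a] = 2·5²·(5+3·15)·(20-(20/3))/20³ - 2·5²·15/20² = 55/24 kN·m
Load 3 — point force P=-11 kN at a=40/3 m (b=L-a=20/3):
  M_3 = Pb²(3a+b)x/L³ - Pab²/L²  [x≤a] = (-11)·(20/3)²·(3·(40/3)+(20/3))·(20/3)/20³ - (-11)·(40/3)·(20/3)²/20² = -220/81 kN·m
Load 4 — triangular load w₀=12 kN/m (0→w₀ over full span):
  M_4 = 3w₀Lx/20 - w₀L²/30 - w₀x³/(6L) = 3·12·20·(20/3)/20 - 12·20²/30 - 12·(20/3)³/(6·20) = 1360/27 kN·m
Superposition: M = Σ M_i = 75565/648 kN·m ≈ 116.612654 kN·m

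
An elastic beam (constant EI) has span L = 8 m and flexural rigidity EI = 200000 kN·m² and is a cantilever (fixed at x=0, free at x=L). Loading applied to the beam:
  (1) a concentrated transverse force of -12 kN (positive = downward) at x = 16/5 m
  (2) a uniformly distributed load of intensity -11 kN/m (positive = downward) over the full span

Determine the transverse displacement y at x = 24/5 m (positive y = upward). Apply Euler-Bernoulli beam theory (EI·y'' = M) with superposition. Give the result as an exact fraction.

Load 1 — point force P=-12 kN at a=16/5 m (b=L-a=24/5):
  y_1 = -Pa²(3x-a)/(6EI)  [x>a] = -(-12)·(16/5)²·(3·(24/5)-(16/5))/(6·200000) = 448/390625 m
Load 2 — uniform load w=-11 kN/m over full span:
  y_2 = -wx²(x²-4Lx+6L²)/(24EI) = -(-11)·(24/5)²·((24/5)²-4·8·(24/5)+6·8²)/(24·200000) = 26136/1953125 m
Superposition: y = Σ y_i = 28376/1953125 m ≈ 0.014529 m

y(24/5) = 28376/1953125 m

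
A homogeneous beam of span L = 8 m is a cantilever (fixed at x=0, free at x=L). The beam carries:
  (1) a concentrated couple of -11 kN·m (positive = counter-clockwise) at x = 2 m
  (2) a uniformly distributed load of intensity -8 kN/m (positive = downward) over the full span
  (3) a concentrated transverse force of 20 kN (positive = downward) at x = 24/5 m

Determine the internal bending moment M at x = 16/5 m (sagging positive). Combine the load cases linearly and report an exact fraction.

M(16/5) = 1504/25 kN·m

Load 1 — applied couple M₀=-11 kN·m at a=2 m (b=L-a=6):
  M_1 = 0  [x>a] = 0 kN·m
Load 2 — uniform load w=-8 kN/m over full span:
  M_2 = -w(L-x)²/2 = -(-8)·(8-(16/5))²/2 = 2304/25 kN·m
Load 3 — point force P=20 kN at a=24/5 m (b=L-a=16/5):
  M_3 = -P(a-x)  [x≤a] = -20·((24/5)-(16/5)) = -32 kN·m
Superposition: M = Σ M_i = 1504/25 kN·m ≈ 60.160000 kN·m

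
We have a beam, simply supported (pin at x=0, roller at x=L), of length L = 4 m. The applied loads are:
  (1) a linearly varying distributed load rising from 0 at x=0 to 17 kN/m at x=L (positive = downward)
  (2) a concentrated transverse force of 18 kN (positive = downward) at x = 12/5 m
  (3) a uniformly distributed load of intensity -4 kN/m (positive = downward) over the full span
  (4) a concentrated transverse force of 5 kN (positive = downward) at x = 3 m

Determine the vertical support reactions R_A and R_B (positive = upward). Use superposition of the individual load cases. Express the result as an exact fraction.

R_A = 707/60 kN, R_B = 1753/60 kN

Load 1 — triangular load w₀=17 kN/m (0→w₀ over full span):
  R_A = w₀L/6 = 17·4/6 = 34/3 kN
  R_B = w₀L/3 = 17·4/3 = 68/3 kN
Load 2 — point force P=18 kN at a=12/5 m (b=L-a=8/5):
  R_A = Pb/L = 18·(8/5)/4 = 36/5 kN
  R_B = Pa/L = 18·(12/5)/4 = 54/5 kN
Load 3 — uniform load w=-4 kN/m over full span:
  R_A = wL/2 = (-4)·4/2 = -8 kN
  R_B = wL/2 = (-4)·4/2 = -8 kN
Load 4 — point force P=5 kN at a=3 m (b=L-a=1):
  R_A = Pb/L = 5·1/4 = 5/4 kN
  R_B = Pa/L = 5·3/4 = 15/4 kN
Superposition: R_A = 707/60 kN, R_B = 1753/60 kN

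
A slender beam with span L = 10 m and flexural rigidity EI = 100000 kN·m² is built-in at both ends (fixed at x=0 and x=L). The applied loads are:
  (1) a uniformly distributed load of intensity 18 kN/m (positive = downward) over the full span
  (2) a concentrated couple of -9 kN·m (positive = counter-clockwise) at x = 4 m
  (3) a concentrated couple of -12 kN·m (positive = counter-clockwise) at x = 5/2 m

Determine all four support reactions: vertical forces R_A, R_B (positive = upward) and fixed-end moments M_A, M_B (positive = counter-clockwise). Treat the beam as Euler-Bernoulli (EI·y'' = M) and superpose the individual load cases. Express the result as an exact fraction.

Load 1 — uniform load w=18 kN/m over full span:
  R_A = wL/2 = 18·10/2 = 90 kN
  M_A = wL²/12 = 18·10²/12 = 150 kN·m
  R_B = wL/2 = 18·10/2 = 90 kN
  M_B = -wL²/12 = -18·10²/12 = -150 kN·m
Load 2 — applied couple M₀=-9 kN·m at a=4 m (b=L-a=6):
  R_A = 6M₀ab/L³ = 6·(-9)·4·6/10³ = -162/125 kN
  M_A = M₀b(2a-b)/L² = (-9)·6·(2·4-6)/10² = -27/25 kN·m
  R_B = -6M₀ab/L³ = -6·(-9)·4·6/10³ = 162/125 kN
  M_B = M₀a(2b-a)/L² = (-9)·4·(2·6-4)/10² = -72/25 kN·m
Load 3 — applied couple M₀=-12 kN·m at a=5/2 m (b=L-a=15/2):
  R_A = 6M₀ab/L³ = 6·(-12)·(5/2)·(15/2)/10³ = -27/20 kN
  M_A = M₀b(2a-b)/L² = (-12)·(15/2)·(2·(5/2)-(15/2))/10² = 9/4 kN·m
  R_B = -6M₀ab/L³ = -6·(-12)·(5/2)·(15/2)/10³ = 27/20 kN
  M_B = M₀a(2b-a)/L² = (-12)·(5/2)·(2·(15/2)-(5/2))/10² = -15/4 kN·m
Superposition: R_A = 43677/500 kN, M_A = 15117/100 kN·m, R_B = 46323/500 kN, M_B = -15663/100 kN·m

R_A = 43677/500 kN, M_A = 15117/100 kN·m, R_B = 46323/500 kN, M_B = -15663/100 kN·m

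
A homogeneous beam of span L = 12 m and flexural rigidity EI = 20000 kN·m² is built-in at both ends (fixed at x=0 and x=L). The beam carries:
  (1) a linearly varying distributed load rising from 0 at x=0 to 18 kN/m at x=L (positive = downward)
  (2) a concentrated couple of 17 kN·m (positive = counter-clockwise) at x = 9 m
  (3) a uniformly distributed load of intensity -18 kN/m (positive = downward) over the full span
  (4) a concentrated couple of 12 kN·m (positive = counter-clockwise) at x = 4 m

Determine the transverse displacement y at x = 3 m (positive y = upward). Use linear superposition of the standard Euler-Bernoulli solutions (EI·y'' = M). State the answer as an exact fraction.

y(3) = 92793/6400000 m

Load 1 — triangular load w₀=18 kN/m (0→w₀ over full span):
  y_1 = -w₀x²(L-x)²(x+2L)/(120LEI) = -18·3²·(12-3)²·(3+2·12)/(120·12·20000) = -19683/1600000 m
Load 2 — applied couple M₀=17 kN·m at a=9 m (b=L-a=3):
  y_2 = (R_Ax³/6 - M_Ax²/2)/EI  [x≤a] with R_A=51/32, M_A=85/16 = ((51/32)·3³/6 - (85/16)·3²/2)/20000 = -1071/1280000 m
Load 3 — uniform load w=-18 kN/m over full span:
  y_3 = -wx²(L-x)²/(24EI) = -(-18)·3²·(12-3)²/(24·20000) = 2187/80000 m
Load 4 — applied couple M₀=12 kN·m at a=4 m (b=L-a=8):
  y_4 = (R_Ax³/6 - M_Ax²/2)/EI  [x≤a] with R_A=4/3, M_A=0 = ((4/3)·3³/6 - 0·3²/2)/20000 = 3/10000 m
Superposition: y = Σ y_i = 92793/6400000 m ≈ 0.014499 m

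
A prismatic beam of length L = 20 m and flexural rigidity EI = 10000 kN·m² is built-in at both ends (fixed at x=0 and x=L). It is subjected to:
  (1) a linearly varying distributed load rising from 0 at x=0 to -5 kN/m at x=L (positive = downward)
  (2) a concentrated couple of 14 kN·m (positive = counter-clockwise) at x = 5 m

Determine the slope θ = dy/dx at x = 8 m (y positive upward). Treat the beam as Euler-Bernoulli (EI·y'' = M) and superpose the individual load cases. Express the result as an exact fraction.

Load 1 — triangular load w₀=-5 kN/m (0→w₀ over full span):
  θ_1 = -w₀(2x(L-x)(L-2x)(x+2L)+x²(L-x)²)/(120LEI) = -(-5)·(2·8·(20-8)·(20-2·8)·(8+2·20)+8²·(20-8)²)/(120·20·10000) = 6/625 rad
Load 2 — applied couple M₀=14 kN·m at a=5 m (b=L-a=15):
  θ_2 = (R_Ax²/2 - M_Ax - M₀(x-a))/EI  [x>a] with R_A=63/80, M_A=-21/8 = ((63/80)·8²/2 - (-21/8)·8 - 14·(8-5))/10000 = 21/50000 rad
Superposition: θ = Σ θ_i = 501/50000 rad ≈ 0.010020 rad

θ(8) = 501/50000 rad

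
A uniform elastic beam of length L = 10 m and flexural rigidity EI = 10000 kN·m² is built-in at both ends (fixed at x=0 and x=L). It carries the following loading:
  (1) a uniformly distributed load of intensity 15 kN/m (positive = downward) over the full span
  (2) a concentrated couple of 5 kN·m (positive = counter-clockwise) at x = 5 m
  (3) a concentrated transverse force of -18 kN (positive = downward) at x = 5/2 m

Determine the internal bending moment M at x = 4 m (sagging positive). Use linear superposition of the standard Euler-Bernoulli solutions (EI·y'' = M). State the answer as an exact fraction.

M(4) = 773/16 kN·m

Load 1 — uniform load w=15 kN/m over full span:
  M_1 = wLx/2 - wL²/12 - wx²/2 = 15·10·4/2 - 15·10²/12 - 15·4²/2 = 55 kN·m
Load 2 — applied couple M₀=5 kN·m at a=5 m (b=L-a=5):
  M_2 = R_Ax - M_A  [x≤a] with R_A=3/4, M_A=5/4 = (3/4)·4 - (5/4) = 7/4 kN·m
Load 3 — point force P=-18 kN at a=5/2 m (b=L-a=15/2):
  M_3 = Pa²(a+3b)(L-x)/L³ - Pa²b/L²  [x>a] = (-18)·(5/2)²·((5/2)+3·(15/2))·(10-4)/10³ - (-18)·(5/2)²·(15/2)/10² = -135/16 kN·m
Superposition: M = Σ M_i = 773/16 kN·m ≈ 48.312500 kN·m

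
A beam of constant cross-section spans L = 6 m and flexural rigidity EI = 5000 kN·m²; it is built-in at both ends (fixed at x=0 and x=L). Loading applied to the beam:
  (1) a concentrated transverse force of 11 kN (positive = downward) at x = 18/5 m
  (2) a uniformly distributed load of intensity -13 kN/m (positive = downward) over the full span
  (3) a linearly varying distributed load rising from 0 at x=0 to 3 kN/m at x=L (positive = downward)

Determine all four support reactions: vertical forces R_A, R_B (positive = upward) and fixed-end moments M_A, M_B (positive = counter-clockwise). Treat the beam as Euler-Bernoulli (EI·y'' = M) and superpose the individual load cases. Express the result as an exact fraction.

R_A = -8107/250 kN, M_A = -3633/125 kN·m, R_B = -6393/250 kN, M_B = 3012/125 kN·m

Load 1 — point force P=11 kN at a=18/5 m (b=L-a=12/5):
  R_A = Pb²(3a+b)/L³ = 11·(12/5)²·(3·(18/5)+(12/5))/6³ = 484/125 kN
  M_A = Pab²/L² = 11·(18/5)·(12/5)²/6² = 792/125 kN·m
  R_B = Pa²(a+3b)/L³ = 11·(18/5)²·((18/5)+3·(12/5))/6³ = 891/125 kN
  M_B = -Pa²b/L² = -11·(18/5)²·(12/5)/6² = -1188/125 kN·m
Load 2 — uniform load w=-13 kN/m over full span:
  R_A = wL/2 = (-13)·6/2 = -39 kN
  M_A = wL²/12 = (-13)·6²/12 = -39 kN·m
  R_B = wL/2 = (-13)·6/2 = -39 kN
  M_B = -wL²/12 = -(-13)·6²/12 = 39 kN·m
Load 3 — triangular load w₀=3 kN/m (0→w₀ over full span):
  R_A = 3w₀L/20 = 3·3·6/20 = 27/10 kN
  M_A = w₀L²/30 = 3·6²/30 = 18/5 kN·m
  R_B = 7w₀L/20 = 7·3·6/20 = 63/10 kN
  M_B = -w₀L²/20 = -3·6²/20 = -27/5 kN·m
Superposition: R_A = -8107/250 kN, M_A = -3633/125 kN·m, R_B = -6393/250 kN, M_B = 3012/125 kN·m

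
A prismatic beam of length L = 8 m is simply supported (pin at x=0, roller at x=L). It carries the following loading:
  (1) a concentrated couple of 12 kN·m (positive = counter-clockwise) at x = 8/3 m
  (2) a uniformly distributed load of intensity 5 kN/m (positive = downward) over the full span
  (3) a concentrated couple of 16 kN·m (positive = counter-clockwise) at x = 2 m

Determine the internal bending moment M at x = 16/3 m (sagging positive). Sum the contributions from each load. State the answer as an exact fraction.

M(16/3) = 236/9 kN·m

Load 1 — applied couple M₀=12 kN·m at a=8/3 m (b=L-a=16/3):
  M_1 = M₀x/L - M₀  [x>a] = 12·(16/3)/8 - 12 = -4 kN·m
Load 2 — uniform load w=5 kN/m over full span:
  M_2 = wx(L-x)/2 = 5·(16/3)·(8-(16/3))/2 = 320/9 kN·m
Load 3 — applied couple M₀=16 kN·m at a=2 m (b=L-a=6):
  M_3 = M₀x/L - M₀  [x>a] = 16·(16/3)/8 - 16 = -16/3 kN·m
Superposition: M = Σ M_i = 236/9 kN·m ≈ 26.222222 kN·m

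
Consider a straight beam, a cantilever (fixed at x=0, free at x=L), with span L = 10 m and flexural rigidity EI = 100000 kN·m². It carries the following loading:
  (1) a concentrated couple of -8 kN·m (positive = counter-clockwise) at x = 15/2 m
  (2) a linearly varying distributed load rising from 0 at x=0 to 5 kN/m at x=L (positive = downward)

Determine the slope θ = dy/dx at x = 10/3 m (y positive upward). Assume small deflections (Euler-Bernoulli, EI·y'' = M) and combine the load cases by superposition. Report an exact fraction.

Load 1 — applied couple M₀=-8 kN·m at a=15/2 m (b=L-a=5/2):
  θ_1 = M₀x/EI  [x≤a] = (-8)·(10/3)/100000 = -1/3750 rad
Load 2 — triangular load w₀=5 kN/m (0→w₀ over full span):
  θ_2 = (w₀Lx²/4-w₀L²x/3-w₀x⁴/(24L))/EI = (5·10·(10/3)²/4-5·10²·(10/3)/3-5·(10/3)⁴/(24·10))/100000 = -163/38880 rad
Superposition: θ = Σ θ_i = -21671/4860000 rad ≈ -0.004459 rad

θ(10/3) = -21671/4860000 rad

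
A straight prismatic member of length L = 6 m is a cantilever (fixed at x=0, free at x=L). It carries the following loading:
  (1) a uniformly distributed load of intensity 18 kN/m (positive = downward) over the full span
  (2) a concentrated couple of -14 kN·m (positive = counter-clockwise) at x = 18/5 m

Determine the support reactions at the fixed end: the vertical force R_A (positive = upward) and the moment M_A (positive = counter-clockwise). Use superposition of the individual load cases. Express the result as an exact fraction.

Load 1 — uniform load w=18 kN/m over full span:
  R_A = wL = 18·6 = 108 kN
  M_A = wL²/2 = 18·6²/2 = 324 kN·m
Load 2 — applied couple M₀=-14 kN·m at a=18/5 m (b=L-a=12/5):
  R_A = 0 kN
  M_A = -M₀ = -(-14) = 14 kN·m
Superposition: R_A = 108 kN, M_A = 338 kN·m

R_A = 108 kN, M_A = 338 kN·m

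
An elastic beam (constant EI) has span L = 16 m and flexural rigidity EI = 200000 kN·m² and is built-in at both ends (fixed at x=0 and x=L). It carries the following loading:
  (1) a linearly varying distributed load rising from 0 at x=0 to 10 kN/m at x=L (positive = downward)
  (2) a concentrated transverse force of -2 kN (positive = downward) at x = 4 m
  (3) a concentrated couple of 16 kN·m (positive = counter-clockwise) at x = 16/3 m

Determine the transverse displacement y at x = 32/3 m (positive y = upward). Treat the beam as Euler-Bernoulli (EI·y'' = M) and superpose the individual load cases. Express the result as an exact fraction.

Load 1 — triangular load w₀=10 kN/m (0→w₀ over full span):
  y_1 = -w₀x²(L-x)²(x+2L)/(120LEI) = -10·(32/3)²·(16-(32/3))²·((32/3)+2·16)/(120·16·200000) = -8192/2278125 m
Load 2 — point force P=-2 kN at a=4 m (b=L-a=12):
  y_2 = -Pa²(L-x)²(3bL-(3b+a)(L-x))/(6L³EI)  [x>a] = -(-2)·4²·(16-(32/3))²·(3·12·16-(3·12+4)·(16-(32/3)))/(6·16³·200000) = 17/253125 m
Load 3 — applied couple M₀=16 kN·m at a=16/3 m (b=L-a=32/3):
  y_3 = (R_Ax³/6 - M_Ax²/2 - M₀(x-a)²/2)/EI  [x>a] with R_A=4/3, M_A=0 = ((4/3)·(32/3)³/6 - 0·(32/3)²/2 - 16·((32/3)-(16/3))²/2)/200000 = 32/151875 m
Superposition: y = Σ y_i = -7559/2278125 m ≈ -0.003318 m

y(32/3) = -7559/2278125 m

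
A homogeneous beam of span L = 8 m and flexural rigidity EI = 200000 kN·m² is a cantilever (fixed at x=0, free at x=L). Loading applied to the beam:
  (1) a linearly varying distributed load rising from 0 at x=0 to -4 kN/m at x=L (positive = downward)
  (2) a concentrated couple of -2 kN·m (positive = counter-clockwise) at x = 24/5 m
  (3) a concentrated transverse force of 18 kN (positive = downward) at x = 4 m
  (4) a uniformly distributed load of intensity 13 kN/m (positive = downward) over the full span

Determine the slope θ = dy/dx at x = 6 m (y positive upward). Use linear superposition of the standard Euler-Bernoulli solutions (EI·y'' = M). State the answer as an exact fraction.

θ(6) = -4973/1000000 rad

Load 1 — triangular load w₀=-4 kN/m (0→w₀ over full span):
  θ_1 = (w₀Lx²/4-w₀L²x/3-w₀x⁴/(24L))/EI = ((-4)·8·6²/4-(-4)·8²·6/3-(-4)·6⁴/(24·8))/200000 = 251/200000 rad
Load 2 — applied couple M₀=-2 kN·m at a=24/5 m (b=L-a=16/5):
  θ_2 = M₀a/EI  [x>a] = (-2)·(24/5)/200000 = -3/62500 rad
Load 3 — point force P=18 kN at a=4 m (b=L-a=4):
  θ_3 = -Pa²/(2EI)  [x>a] = -18·4²/(2·200000) = -9/12500 rad
Load 4 — uniform load w=13 kN/m over full span:
  θ_4 = -wx(x²-3Lx+3L²)/(6EI) = -13·6·(6²-3·8·6+3·8²)/(6·200000) = -273/50000 rad
Superposition: θ = Σ θ_i = -4973/1000000 rad ≈ -0.004973 rad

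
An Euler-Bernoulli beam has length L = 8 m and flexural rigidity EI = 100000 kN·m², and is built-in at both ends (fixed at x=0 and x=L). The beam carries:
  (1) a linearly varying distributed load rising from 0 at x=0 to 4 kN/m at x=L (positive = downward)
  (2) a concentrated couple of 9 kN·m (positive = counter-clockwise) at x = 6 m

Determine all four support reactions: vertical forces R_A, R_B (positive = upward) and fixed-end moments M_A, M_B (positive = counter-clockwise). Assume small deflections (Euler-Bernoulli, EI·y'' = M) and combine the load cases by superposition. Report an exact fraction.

R_A = 1941/320 kN, M_A = 2723/240 kN·m, R_B = 3179/320 kN, M_B = -1159/80 kN·m

Load 1 — triangular load w₀=4 kN/m (0→w₀ over full span):
  R_A = 3w₀L/20 = 3·4·8/20 = 24/5 kN
  M_A = w₀L²/30 = 4·8²/30 = 128/15 kN·m
  R_B = 7w₀L/20 = 7·4·8/20 = 56/5 kN
  M_B = -w₀L²/20 = -4·8²/20 = -64/5 kN·m
Load 2 — applied couple M₀=9 kN·m at a=6 m (b=L-a=2):
  R_A = 6M₀ab/L³ = 6·9·6·2/8³ = 81/64 kN
  M_A = M₀b(2a-b)/L² = 9·2·(2·6-2)/8² = 45/16 kN·m
  R_B = -6M₀ab/L³ = -6·9·6·2/8³ = -81/64 kN
  M_B = M₀a(2b-a)/L² = 9·6·(2·2-6)/8² = -27/16 kN·m
Superposition: R_A = 1941/320 kN, M_A = 2723/240 kN·m, R_B = 3179/320 kN, M_B = -1159/80 kN·m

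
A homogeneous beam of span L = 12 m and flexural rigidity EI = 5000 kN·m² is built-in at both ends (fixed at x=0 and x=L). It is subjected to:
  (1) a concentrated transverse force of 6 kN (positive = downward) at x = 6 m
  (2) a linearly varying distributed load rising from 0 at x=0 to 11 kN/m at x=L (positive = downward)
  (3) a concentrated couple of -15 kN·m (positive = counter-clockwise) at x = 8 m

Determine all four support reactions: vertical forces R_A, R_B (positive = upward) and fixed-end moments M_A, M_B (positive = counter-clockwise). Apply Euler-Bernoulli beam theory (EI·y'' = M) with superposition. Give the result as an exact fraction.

R_A = 317/15 kN, M_A = 284/5 kN·m, R_B = 763/15 kN, M_B = -441/5 kN·m

Load 1 — point force P=6 kN at a=6 m (b=L-a=6):
  R_A = Pb²(3a+b)/L³ = 6·6²·(3·6+6)/12³ = 3 kN
  M_A = Pab²/L² = 6·6·6²/12² = 9 kN·m
  R_B = Pa²(a+3b)/L³ = 6·6²·(6+3·6)/12³ = 3 kN
  M_B = -Pa²b/L² = -6·6²·6/12² = -9 kN·m
Load 2 — triangular load w₀=11 kN/m (0→w₀ over full span):
  R_A = 3w₀L/20 = 3·11·12/20 = 99/5 kN
  M_A = w₀L²/30 = 11·12²/30 = 264/5 kN·m
  R_B = 7w₀L/20 = 7·11·12/20 = 231/5 kN
  M_B = -w₀L²/20 = -11·12²/20 = -396/5 kN·m
Load 3 — applied couple M₀=-15 kN·m at a=8 m (b=L-a=4):
  R_A = 6M₀ab/L³ = 6·(-15)·8·4/12³ = -5/3 kN
  M_A = M₀b(2a-b)/L² = (-15)·4·(2·8-4)/12² = -5 kN·m
  R_B = -6M₀ab/L³ = -6·(-15)·8·4/12³ = 5/3 kN
  M_B = M₀a(2b-a)/L² = (-15)·8·(2·4-8)/12² = 0 kN·m
Superposition: R_A = 317/15 kN, M_A = 284/5 kN·m, R_B = 763/15 kN, M_B = -441/5 kN·m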